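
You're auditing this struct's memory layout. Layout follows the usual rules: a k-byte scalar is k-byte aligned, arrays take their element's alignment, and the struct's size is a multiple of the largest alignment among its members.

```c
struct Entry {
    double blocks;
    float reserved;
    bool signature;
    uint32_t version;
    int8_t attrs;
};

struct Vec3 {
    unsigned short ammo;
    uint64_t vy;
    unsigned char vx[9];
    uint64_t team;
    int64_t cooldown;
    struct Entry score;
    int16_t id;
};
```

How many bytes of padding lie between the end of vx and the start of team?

7

Entry: 0..8  blocks  (8B, 8-aligned); 8..12  reserved  (4B, 4-aligned); 12..13  signature  (1B, 1-aligned); 13..16  -- padding (3B); 16..20  version  (4B, 4-aligned); 20..21  attrs  (1B, 1-aligned); 21..24  -- tail padding (3B); sizeof = 24, alignof = 8
0..2  ammo  (2B, 2-aligned)
2..8  -- padding (6B)
8..16  vy  (8B, 8-aligned)
16..25  vx  (9B, 1-aligned)
25..32  -- padding (7B)
32..40  team  (8B, 8-aligned)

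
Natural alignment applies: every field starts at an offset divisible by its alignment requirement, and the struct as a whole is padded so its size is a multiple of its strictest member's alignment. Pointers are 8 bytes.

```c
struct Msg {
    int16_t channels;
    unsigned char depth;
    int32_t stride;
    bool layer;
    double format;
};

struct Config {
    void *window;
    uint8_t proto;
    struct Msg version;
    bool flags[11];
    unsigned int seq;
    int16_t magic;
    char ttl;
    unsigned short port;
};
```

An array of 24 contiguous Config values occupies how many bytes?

Msg: 0..2  channels  (2B, 2-aligned); 2..3  depth  (1B, 1-aligned); 3..4  -- padding (1B); 4..8  stride  (4B, 4-aligned); 8..9  layer  (1B, 1-aligned); 9..16  -- padding (7B); 16..24  format  (8B, 8-aligned); sizeof = 24, alignof = 8
0..8  window  (8B, 8-aligned)
8..9  proto  (1B, 1-aligned)
9..16  -- padding (7B)
16..40  version  (24B, 8-aligned)
40..51  flags  (11B, 1-aligned)
51..52  -- padding (1B)
52..56  seq  (4B, 4-aligned)
56..58  magic  (2B, 2-aligned)
58..59  ttl  (1B, 1-aligned)
59..60  -- padding (1B)
60..62  port  (2B, 2-aligned)
62..64  -- tail padding (2B)
sizeof = 64, alignof = 8
array of 24: 24 × 64 = 1536

1536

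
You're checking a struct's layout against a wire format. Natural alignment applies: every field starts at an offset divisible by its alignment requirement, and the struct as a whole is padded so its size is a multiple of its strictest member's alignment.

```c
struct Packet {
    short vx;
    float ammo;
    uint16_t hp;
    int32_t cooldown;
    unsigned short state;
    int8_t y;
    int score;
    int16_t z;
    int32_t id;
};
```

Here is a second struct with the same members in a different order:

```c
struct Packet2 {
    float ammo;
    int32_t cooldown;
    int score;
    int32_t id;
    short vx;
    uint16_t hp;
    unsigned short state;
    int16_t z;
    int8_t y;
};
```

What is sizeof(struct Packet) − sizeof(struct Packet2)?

4

@0: vx [2B, align 2] → 2
+2 pad (align 4)
@4: ammo [4B, align 4] → 8
@8: hp [2B, align 2] → 10
+2 pad (align 4)
@12: cooldown [4B, align 4] → 16
@16: state [2B, align 2] → 18
@18: y [1B, align 1] → 19
+1 pad (align 4)
@20: score [4B, align 4] → 24
@24: z [2B, align 2] → 26
+2 pad (align 4)
@28: id [4B, align 4] → 32
size 32, align 4
— Packet2 —
@0: ammo [4B, align 4] → 4
@4: cooldown [4B, align 4] → 8
@8: score [4B, align 4] → 12
@12: id [4B, align 4] → 16
@16: vx [2B, align 2] → 18
@18: hp [2B, align 2] → 20
@20: state [2B, align 2] → 22
@22: z [2B, align 2] → 24
@24: y [1B, align 1] → 25
+3 tail pad (align 4)
size 28, align 4
32 − 28 = 4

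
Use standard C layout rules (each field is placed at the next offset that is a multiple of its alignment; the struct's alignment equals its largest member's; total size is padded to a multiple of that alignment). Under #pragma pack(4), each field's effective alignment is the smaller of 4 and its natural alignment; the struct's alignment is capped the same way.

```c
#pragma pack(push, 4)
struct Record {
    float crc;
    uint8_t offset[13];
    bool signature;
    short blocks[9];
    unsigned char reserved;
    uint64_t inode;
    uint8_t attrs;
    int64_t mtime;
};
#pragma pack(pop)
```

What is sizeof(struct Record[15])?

@0: crc [4B, align 4] → 4
@4: offset [13B, align 1] → 17
@17: signature [1B, align 1] → 18
@18: blocks [18B, align 2] → 36
@36: reserved [1B, align 1] → 37
+3 pad (align 4)
@40: inode [8B, align 4] → 48
@48: attrs [1B, align 1] → 49
+3 pad (align 4)
@52: mtime [8B, align 4] → 60
size 60, align 4
array of 15: 15 × 60 = 900

900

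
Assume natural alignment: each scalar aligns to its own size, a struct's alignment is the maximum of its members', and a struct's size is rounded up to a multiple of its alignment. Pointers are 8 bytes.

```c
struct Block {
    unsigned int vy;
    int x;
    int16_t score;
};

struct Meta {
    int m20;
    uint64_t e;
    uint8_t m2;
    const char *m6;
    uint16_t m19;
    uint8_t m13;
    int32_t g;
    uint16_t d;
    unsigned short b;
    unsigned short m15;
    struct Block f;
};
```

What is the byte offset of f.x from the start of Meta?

Block: 0..4  vy  (4B, 4-aligned); 4..8  x  (4B, 4-aligned); 8..10  score  (2B, 2-aligned); 10..12  -- tail padding (2B); sizeof = 12, alignof = 4
0..4  m20  (4B, 4-aligned)
4..8  -- padding (4B)
8..16  e  (8B, 8-aligned)
16..17  m2  (1B, 1-aligned)
17..24  -- padding (7B)
24..32  m6  (8B, 8-aligned)
32..34  m19  (2B, 2-aligned)
34..35  m13  (1B, 1-aligned)
35..36  -- padding (1B)
36..40  g  (4B, 4-aligned)
40..42  d  (2B, 2-aligned)
42..44  b  (2B, 2-aligned)
44..46  m15  (2B, 2-aligned)
46..48  -- padding (2B)
48..60  f  (12B, 4-aligned)
within Block: x at 4
48 + 4 = 52

52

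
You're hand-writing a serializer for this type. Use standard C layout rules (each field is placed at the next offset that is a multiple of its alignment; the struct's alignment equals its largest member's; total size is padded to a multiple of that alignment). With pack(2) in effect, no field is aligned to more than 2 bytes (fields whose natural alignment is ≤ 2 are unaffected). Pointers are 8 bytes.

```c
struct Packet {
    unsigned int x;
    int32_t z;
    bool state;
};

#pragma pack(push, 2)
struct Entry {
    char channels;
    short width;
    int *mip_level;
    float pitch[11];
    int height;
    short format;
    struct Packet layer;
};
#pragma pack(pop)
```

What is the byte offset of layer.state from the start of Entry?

Packet: @0: x [4B, align 4] → 4; @4: z [4B, align 4] → 8; @8: state [1B, align 1] → 9; +3 tail pad (align 4); size 12, align 4
@0: channels [1B, align 1] → 1
+1 pad (align 2)
@2: width [2B, align 2] → 4
@4: mip_level [8B, align 2] → 12
@12: pitch [44B, align 2] → 56
@56: height [4B, align 2] → 60
@60: format [2B, align 2] → 62
@62: layer [12B, align 2] → 74
within Packet: state at 8
62 + 8 = 70

70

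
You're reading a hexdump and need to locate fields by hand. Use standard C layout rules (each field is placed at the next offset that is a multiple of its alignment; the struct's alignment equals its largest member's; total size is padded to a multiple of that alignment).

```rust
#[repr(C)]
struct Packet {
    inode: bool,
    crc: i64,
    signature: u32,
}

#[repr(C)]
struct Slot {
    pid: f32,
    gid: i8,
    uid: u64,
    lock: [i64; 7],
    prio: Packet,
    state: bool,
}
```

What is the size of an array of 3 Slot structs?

312

Packet: inode at 0 (size 1, align 1) → ends 1; pad 7 to align 8 for crc; crc at 8 (size 8, align 8) → ends 16; signature at 16 (size 4, align 4) → ends 20; tail pad 4 to reach multiple of 8; total 24 bytes, alignment 8
pid at 0 (size 4, align 4) → ends 4
gid at 4 (size 1, align 1) → ends 5
pad 3 to align 8 for uid
uid at 8 (size 8, align 8) → ends 16
lock at 16 (size 56, align 8) → ends 72
prio at 72 (size 24, align 8) → ends 96
state at 96 (size 1, align 1) → ends 97
tail pad 7 to reach multiple of 8
total 104 bytes, alignment 8
array of 3: 3 × 104 = 312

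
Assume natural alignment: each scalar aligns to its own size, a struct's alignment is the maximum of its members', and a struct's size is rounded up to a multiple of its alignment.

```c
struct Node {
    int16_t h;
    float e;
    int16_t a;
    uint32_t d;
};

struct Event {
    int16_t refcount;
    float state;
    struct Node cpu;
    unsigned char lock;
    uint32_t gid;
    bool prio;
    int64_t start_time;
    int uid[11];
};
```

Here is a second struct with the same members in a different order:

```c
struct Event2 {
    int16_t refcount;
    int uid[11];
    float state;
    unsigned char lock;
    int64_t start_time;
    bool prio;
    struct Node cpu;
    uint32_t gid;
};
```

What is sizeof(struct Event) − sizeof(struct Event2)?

8

Node: h at 0 (size 2, align 2) → ends 2; pad 2 to align 4 for e; e at 4 (size 4, align 4) → ends 8; a at 8 (size 2, align 2) → ends 10; pad 2 to align 4 for d; d at 12 (size 4, align 4) → ends 16; total 16 bytes, alignment 4
refcount at 0 (size 2, align 2) → ends 2
pad 2 to align 4 for state
state at 4 (size 4, align 4) → ends 8
cpu at 8 (size 16, align 4) → ends 24
lock at 24 (size 1, align 1) → ends 25
pad 3 to align 4 for gid
gid at 28 (size 4, align 4) → ends 32
prio at 32 (size 1, align 1) → ends 33
pad 7 to align 8 for start_time
start_time at 40 (size 8, align 8) → ends 48
uid at 48 (size 44, align 4) → ends 92
tail pad 4 to reach multiple of 8
total 96 bytes, alignment 8
— Event2 —
refcount at 0 (size 2, align 2) → ends 2
pad 2 to align 4 for uid
uid at 4 (size 44, align 4) → ends 48
state at 48 (size 4, align 4) → ends 52
lock at 52 (size 1, align 1) → ends 53
pad 3 to align 8 for start_time
start_time at 56 (size 8, align 8) → ends 64
prio at 64 (size 1, align 1) → ends 65
pad 3 to align 4 for cpu
cpu at 68 (size 16, align 4) → ends 84
gid at 84 (size 4, align 4) → ends 88
total 88 bytes, alignment 8
96 − 88 = 8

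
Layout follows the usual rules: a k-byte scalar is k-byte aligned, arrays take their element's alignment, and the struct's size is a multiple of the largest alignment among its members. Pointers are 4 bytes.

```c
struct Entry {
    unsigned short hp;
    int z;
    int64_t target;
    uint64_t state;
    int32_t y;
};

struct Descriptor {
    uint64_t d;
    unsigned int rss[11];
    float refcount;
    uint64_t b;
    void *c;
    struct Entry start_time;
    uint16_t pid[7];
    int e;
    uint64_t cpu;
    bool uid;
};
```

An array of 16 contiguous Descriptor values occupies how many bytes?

Entry: @0: hp [2B, align 2] → 2; +2 pad (align 4); @4: z [4B, align 4] → 8; @8: target [8B, align 8] → 16; @16: state [8B, align 8] → 24; @24: y [4B, align 4] → 28; +4 tail pad (align 8); size 32, align 8
@0: d [8B, align 8] → 8
@8: rss [44B, align 4] → 52
@52: refcount [4B, align 4] → 56
@56: b [8B, align 8] → 64
@64: c [4B, align 4] → 68
+4 pad (align 8)
@72: start_time [32B, align 8] → 104
@104: pid [14B, align 2] → 118
+2 pad (align 4)
@120: e [4B, align 4] → 124
+4 pad (align 8)
@128: cpu [8B, align 8] → 136
@136: uid [1B, align 1] → 137
+7 tail pad (align 8)
size 144, align 8
array of 16: 16 × 144 = 2304

2304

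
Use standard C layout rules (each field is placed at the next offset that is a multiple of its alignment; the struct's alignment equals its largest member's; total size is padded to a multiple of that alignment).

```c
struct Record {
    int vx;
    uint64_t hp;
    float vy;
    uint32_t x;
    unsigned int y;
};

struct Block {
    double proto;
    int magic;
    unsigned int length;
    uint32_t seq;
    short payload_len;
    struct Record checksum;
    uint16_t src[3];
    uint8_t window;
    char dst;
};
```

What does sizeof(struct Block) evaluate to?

Record: vx at 0 (size 4, align 4) → ends 4; pad 4 to align 8 for hp; hp at 8 (size 8, align 8) → ends 16; vy at 16 (size 4, align 4) → ends 20; x at 20 (size 4, align 4) → ends 24; y at 24 (size 4, align 4) → ends 28; tail pad 4 to reach multiple of 8; total 32 bytes, alignment 8
proto at 0 (size 8, align 8) → ends 8
magic at 8 (size 4, align 4) → ends 12
length at 12 (size 4, align 4) → ends 16
seq at 16 (size 4, align 4) → ends 20
payload_len at 20 (size 2, align 2) → ends 22
pad 2 to align 8 for checksum
checksum at 24 (size 32, align 8) → ends 56
src at 56 (size 6, align 2) → ends 62
window at 62 (size 1, align 1) → ends 63
dst at 63 (size 1, align 1) → ends 64
total 64 bytes, alignment 8

64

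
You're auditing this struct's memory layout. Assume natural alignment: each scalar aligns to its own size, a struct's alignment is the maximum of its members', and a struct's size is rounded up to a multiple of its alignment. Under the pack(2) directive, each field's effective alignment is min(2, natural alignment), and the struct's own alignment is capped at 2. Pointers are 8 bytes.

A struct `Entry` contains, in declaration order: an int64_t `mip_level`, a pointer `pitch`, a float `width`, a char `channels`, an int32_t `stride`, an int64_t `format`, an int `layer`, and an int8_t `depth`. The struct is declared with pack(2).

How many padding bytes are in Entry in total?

2

0..8  mip_level  (8B, 2-aligned)
8..16  pitch  (8B, 2-aligned)
16..20  width  (4B, 2-aligned)
20..21  channels  (1B, 1-aligned)
21..22  -- padding (1B)
22..26  stride  (4B, 2-aligned)
26..34  format  (8B, 2-aligned)
34..38  layer  (4B, 2-aligned)
38..39  depth  (1B, 1-aligned)
39..40  -- tail padding (1B)
sizeof = 40, alignof = 2
data bytes 38, size 40 → padding 2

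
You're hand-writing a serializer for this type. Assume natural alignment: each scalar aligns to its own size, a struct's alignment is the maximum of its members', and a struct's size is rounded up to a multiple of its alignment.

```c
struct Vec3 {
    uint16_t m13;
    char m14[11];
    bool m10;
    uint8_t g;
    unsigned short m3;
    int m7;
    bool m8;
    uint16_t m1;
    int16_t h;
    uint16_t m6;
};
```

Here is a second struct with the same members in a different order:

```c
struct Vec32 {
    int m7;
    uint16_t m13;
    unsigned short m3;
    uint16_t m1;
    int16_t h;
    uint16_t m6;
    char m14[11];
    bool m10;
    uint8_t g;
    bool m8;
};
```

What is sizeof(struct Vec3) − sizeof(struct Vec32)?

4

0..2  m13  (2B, 2-aligned)
2..13  m14  (11B, 1-aligned)
13..14  m10  (1B, 1-aligned)
14..15  g  (1B, 1-aligned)
15..16  -- padding (1B)
16..18  m3  (2B, 2-aligned)
18..20  -- padding (2B)
20..24  m7  (4B, 4-aligned)
24..25  m8  (1B, 1-aligned)
25..26  -- padding (1B)
26..28  m1  (2B, 2-aligned)
28..30  h  (2B, 2-aligned)
30..32  m6  (2B, 2-aligned)
sizeof = 32, alignof = 4
— Vec32 —
0..4  m7  (4B, 4-aligned)
4..6  m13  (2B, 2-aligned)
6..8  m3  (2B, 2-aligned)
8..10  m1  (2B, 2-aligned)
10..12  h  (2B, 2-aligned)
12..14  m6  (2B, 2-aligned)
14..25  m14  (11B, 1-aligned)
25..26  m10  (1B, 1-aligned)
26..27  g  (1B, 1-aligned)
27..28  m8  (1B, 1-aligned)
sizeof = 28, alignof = 4
32 − 28 = 4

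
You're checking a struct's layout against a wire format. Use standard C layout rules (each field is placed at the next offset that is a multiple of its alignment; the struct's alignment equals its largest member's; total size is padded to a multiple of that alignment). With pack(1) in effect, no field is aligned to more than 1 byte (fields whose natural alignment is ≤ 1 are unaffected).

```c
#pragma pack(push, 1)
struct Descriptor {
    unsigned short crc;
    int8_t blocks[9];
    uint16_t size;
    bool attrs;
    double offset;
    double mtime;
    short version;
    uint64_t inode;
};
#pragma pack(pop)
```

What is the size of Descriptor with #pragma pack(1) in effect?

40

@0: crc [2B, align 1] → 2
@2: blocks [9B, align 1] → 11
@11: size [2B, align 1] → 13
@13: attrs [1B, align 1] → 14
@14: offset [8B, align 1] → 22
@22: mtime [8B, align 1] → 30
@30: version [2B, align 1] → 32
@32: inode [8B, align 1] → 40
size 40, align 1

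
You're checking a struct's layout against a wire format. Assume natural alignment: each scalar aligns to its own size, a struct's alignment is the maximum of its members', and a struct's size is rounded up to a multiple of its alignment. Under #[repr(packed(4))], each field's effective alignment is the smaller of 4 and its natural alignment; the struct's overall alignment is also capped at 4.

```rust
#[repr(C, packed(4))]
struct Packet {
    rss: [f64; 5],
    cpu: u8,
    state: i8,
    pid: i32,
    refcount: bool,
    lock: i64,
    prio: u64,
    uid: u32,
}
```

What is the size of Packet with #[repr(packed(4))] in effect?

0..40  rss  (40B, 4-aligned)
40..41  cpu  (1B, 1-aligned)
41..42  state  (1B, 1-aligned)
42..44  -- padding (2B)
44..48  pid  (4B, 4-aligned)
48..49  refcount  (1B, 1-aligned)
49..52  -- padding (3B)
52..60  lock  (8B, 4-aligned)
60..68  prio  (8B, 4-aligned)
68..72  uid  (4B, 4-aligned)
sizeof = 72, alignof = 4

72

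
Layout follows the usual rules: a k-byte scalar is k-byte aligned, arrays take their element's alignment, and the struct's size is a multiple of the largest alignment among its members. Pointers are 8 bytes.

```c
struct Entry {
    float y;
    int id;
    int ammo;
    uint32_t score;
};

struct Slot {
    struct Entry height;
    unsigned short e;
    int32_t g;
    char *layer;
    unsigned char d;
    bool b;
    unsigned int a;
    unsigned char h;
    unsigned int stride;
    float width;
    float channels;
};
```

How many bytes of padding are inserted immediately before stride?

3

Entry: y at 0 (size 4, align 4) → ends 4; id at 4 (size 4, align 4) → ends 8; ammo at 8 (size 4, align 4) → ends 12; score at 12 (size 4, align 4) → ends 16; total 16 bytes, alignment 4
height at 0 (size 16, align 4) → ends 16
e at 16 (size 2, align 2) → ends 18
pad 2 to align 4 for g
g at 20 (size 4, align 4) → ends 24
layer at 24 (size 8, align 8) → ends 32
d at 32 (size 1, align 1) → ends 33
b at 33 (size 1, align 1) → ends 34
pad 2 to align 4 for a
a at 36 (size 4, align 4) → ends 40
h at 40 (size 1, align 1) → ends 41
pad 3 to align 4 for stride
stride at 44 (size 4, align 4) → ends 48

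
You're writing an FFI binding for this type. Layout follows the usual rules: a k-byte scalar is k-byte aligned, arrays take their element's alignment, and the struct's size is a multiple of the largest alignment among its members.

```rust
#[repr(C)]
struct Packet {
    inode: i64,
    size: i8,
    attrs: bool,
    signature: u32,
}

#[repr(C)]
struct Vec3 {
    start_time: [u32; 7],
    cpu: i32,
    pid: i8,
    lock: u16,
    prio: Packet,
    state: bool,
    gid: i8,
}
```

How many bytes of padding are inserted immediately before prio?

4

Packet: inode at 0 (size 8, align 8) → ends 8; size at 8 (size 1, align 1) → ends 9; attrs at 9 (size 1, align 1) → ends 10; pad 2 to align 4 for signature; signature at 12 (size 4, align 4) → ends 16; total 16 bytes, alignment 8
start_time at 0 (size 28, align 4) → ends 28
cpu at 28 (size 4, align 4) → ends 32
pid at 32 (size 1, align 1) → ends 33
pad 1 to align 2 for lock
lock at 34 (size 2, align 2) → ends 36
pad 4 to align 8 for prio
prio at 40 (size 16, align 8) → ends 56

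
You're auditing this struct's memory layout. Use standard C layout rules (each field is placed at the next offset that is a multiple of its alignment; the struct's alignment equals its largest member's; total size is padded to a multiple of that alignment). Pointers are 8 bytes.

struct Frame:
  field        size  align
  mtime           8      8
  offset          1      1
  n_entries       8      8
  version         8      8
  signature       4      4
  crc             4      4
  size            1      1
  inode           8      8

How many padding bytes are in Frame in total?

14

@0: mtime [8B, align 8] → 8
@8: offset [1B, align 1] → 9
+7 pad (align 8)
@16: n_entries [8B, align 8] → 24
@24: version [8B, align 8] → 32
@32: signature [4B, align 4] → 36
@36: crc [4B, align 4] → 40
@40: size [1B, align 1] → 41
+7 pad (align 8)
@48: inode [8B, align 8] → 56
size 56, align 8
data bytes 42, size 56 → padding 14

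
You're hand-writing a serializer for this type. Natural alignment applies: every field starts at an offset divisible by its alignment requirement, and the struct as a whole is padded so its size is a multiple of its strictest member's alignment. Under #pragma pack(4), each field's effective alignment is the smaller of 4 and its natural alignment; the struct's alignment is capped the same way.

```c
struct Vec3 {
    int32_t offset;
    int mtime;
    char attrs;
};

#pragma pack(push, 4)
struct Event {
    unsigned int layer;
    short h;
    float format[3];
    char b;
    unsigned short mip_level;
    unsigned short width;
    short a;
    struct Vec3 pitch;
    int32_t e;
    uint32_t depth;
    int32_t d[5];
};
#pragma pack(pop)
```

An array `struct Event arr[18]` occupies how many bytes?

1224

Vec3: offset at 0 (size 4, align 4) → ends 4; mtime at 4 (size 4, align 4) → ends 8; attrs at 8 (size 1, align 1) → ends 9; tail pad 3 to reach multiple of 4; total 12 bytes, alignment 4
layer at 0 (size 4, align 4) → ends 4
h at 4 (size 2, align 2) → ends 6
pad 2 to align 4 for format
format at 8 (size 12, align 4) → ends 20
b at 20 (size 1, align 1) → ends 21
pad 1 to align 2 for mip_level
mip_level at 22 (size 2, align 2) → ends 24
width at 24 (size 2, align 2) → ends 26
a at 26 (size 2, align 2) → ends 28
pitch at 28 (size 12, align 4) → ends 40
e at 40 (size 4, align 4) → ends 44
depth at 44 (size 4, align 4) → ends 48
d at 48 (size 20, align 4) → ends 68
total 68 bytes, alignment 4
array of 18: 18 × 68 = 1224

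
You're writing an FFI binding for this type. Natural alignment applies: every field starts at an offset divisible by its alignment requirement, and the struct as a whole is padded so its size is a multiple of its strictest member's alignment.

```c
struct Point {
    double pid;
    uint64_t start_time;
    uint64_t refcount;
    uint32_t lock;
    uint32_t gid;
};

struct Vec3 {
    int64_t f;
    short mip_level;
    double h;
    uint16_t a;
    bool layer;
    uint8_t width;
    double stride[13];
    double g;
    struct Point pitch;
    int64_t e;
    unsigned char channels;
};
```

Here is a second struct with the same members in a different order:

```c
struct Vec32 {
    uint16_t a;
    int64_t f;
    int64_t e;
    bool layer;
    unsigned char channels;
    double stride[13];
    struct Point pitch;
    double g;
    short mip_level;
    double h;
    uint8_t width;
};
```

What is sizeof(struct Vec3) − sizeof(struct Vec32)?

Point: pid at 0 (size 8, align 8) → ends 8; start_time at 8 (size 8, align 8) → ends 16; refcount at 16 (size 8, align 8) → ends 24; lock at 24 (size 4, align 4) → ends 28; gid at 28 (size 4, align 4) → ends 32; total 32 bytes, alignment 8
f at 0 (size 8, align 8) → ends 8
mip_level at 8 (size 2, align 2) → ends 10
pad 6 to align 8 for h
h at 16 (size 8, align 8) → ends 24
a at 24 (size 2, align 2) → ends 26
layer at 26 (size 1, align 1) → ends 27
width at 27 (size 1, align 1) → ends 28
pad 4 to align 8 for stride
stride at 32 (size 104, align 8) → ends 136
g at 136 (size 8, align 8) → ends 144
pitch at 144 (size 32, align 8) → ends 176
e at 176 (size 8, align 8) → ends 184
channels at 184 (size 1, align 1) → ends 185
tail pad 7 to reach multiple of 8
total 192 bytes, alignment 8
— Vec32 —
a at 0 (size 2, align 2) → ends 2
pad 6 to align 8 for f
f at 8 (size 8, align 8) → ends 16
e at 16 (size 8, align 8) → ends 24
layer at 24 (size 1, align 1) → ends 25
channels at 25 (size 1, align 1) → ends 26
pad 6 to align 8 for stride
stride at 32 (size 104, align 8) → ends 136
pitch at 136 (size 32, align 8) → ends 168
g at 168 (size 8, align 8) → ends 176
mip_level at 176 (size 2, align 2) → ends 178
pad 6 to align 8 for h
h at 184 (size 8, align 8) → ends 192
width at 192 (size 1, align 1) → ends 193
tail pad 7 to reach multiple of 8
total 200 bytes, alignment 8
192 − 200 = -8

-8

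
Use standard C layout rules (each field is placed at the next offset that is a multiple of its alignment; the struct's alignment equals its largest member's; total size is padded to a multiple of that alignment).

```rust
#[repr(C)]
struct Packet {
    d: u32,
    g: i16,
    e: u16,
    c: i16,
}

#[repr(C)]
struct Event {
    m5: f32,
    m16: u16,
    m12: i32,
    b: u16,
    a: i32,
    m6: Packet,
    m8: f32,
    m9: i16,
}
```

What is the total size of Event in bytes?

40 bytes

Packet: @0: d [4B, align 4] → 4; @4: g [2B, align 2] → 6; @6: e [2B, align 2] → 8; @8: c [2B, align 2] → 10; +2 tail pad (align 4); size 12, align 4
@0: m5 [4B, align 4] → 4
@4: m16 [2B, align 2] → 6
+2 pad (align 4)
@8: m12 [4B, align 4] → 12
@12: b [2B, align 2] → 14
+2 pad (align 4)
@16: a [4B, align 4] → 20
@20: m6 [12B, align 4] → 32
@32: m8 [4B, align 4] → 36
@36: m9 [2B, align 2] → 38
+2 tail pad (align 4)
size 40, align 4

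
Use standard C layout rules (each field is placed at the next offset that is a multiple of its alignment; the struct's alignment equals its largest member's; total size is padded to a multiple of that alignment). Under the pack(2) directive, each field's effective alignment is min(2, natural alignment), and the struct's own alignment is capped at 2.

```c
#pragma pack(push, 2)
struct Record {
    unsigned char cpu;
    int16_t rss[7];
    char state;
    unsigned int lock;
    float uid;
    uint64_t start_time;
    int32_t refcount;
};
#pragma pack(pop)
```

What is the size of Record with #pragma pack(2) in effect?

cpu at 0 (size 1, align 1) → ends 1
pad 1 to align 2 for rss
rss at 2 (size 14, align 2) → ends 16
state at 16 (size 1, align 1) → ends 17
pad 1 to align 2 for lock
lock at 18 (size 4, align 2) → ends 22
uid at 22 (size 4, align 2) → ends 26
start_time at 26 (size 8, align 2) → ends 34
refcount at 34 (size 4, align 2) → ends 38
total 38 bytes, alignment 2

38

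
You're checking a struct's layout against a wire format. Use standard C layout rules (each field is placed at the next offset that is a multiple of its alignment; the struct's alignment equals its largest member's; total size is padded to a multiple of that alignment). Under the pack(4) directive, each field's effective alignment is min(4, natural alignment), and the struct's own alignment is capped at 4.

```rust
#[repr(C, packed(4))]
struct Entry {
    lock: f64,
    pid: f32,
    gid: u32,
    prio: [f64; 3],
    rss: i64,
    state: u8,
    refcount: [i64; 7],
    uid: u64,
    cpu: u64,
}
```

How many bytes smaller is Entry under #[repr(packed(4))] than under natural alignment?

4

natural layout:
  0..8  lock  (8B, 8-aligned)
  8..12  pid  (4B, 4-aligned)
  12..16  gid  (4B, 4-aligned)
  16..40  prio  (24B, 8-aligned)
  40..48  rss  (8B, 8-aligned)
  48..49  state  (1B, 1-aligned)
  49..56  -- padding (7B)
  56..112  refcount  (56B, 8-aligned)
  112..120  uid  (8B, 8-aligned)
  120..128  cpu  (8B, 8-aligned)
  sizeof = 128, alignof = 8
packed(4) layout:
  0..8  lock  (8B, 4-aligned)
  8..12  pid  (4B, 4-aligned)
  12..16  gid  (4B, 4-aligned)
  16..40  prio  (24B, 4-aligned)
  40..48  rss  (8B, 4-aligned)
  48..49  state  (1B, 1-aligned)
  49..52  -- padding (3B)
  52..108  refcount  (56B, 4-aligned)
  108..116  uid  (8B, 4-aligned)
  116..124  cpu  (8B, 4-aligned)
  sizeof = 124, alignof = 4
128 − 124 = 4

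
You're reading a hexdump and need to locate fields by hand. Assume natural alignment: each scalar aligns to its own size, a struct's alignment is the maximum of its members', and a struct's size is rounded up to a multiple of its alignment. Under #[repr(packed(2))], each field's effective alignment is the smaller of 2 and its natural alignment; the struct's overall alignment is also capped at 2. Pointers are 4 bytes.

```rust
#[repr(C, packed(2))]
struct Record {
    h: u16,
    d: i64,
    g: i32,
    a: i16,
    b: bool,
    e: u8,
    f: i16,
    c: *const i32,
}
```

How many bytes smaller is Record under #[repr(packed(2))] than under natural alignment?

natural layout:
  @0: h [2B, align 2] → 2
  +6 pad (align 8)
  @8: d [8B, align 8] → 16
  @16: g [4B, align 4] → 20
  @20: a [2B, align 2] → 22
  @22: b [1B, align 1] → 23
  @23: e [1B, align 1] → 24
  @24: f [2B, align 2] → 26
  +2 pad (align 4)
  @28: c [4B, align 4] → 32
  size 32, align 8
packed(2) layout:
  @0: h [2B, align 2] → 2
  @2: d [8B, align 2] → 10
  @10: g [4B, align 2] → 14
  @14: a [2B, align 2] → 16
  @16: b [1B, align 1] → 17
  @17: e [1B, align 1] → 18
  @18: f [2B, align 2] → 20
  @20: c [4B, align 2] → 24
  size 24, align 2
32 − 24 = 8

8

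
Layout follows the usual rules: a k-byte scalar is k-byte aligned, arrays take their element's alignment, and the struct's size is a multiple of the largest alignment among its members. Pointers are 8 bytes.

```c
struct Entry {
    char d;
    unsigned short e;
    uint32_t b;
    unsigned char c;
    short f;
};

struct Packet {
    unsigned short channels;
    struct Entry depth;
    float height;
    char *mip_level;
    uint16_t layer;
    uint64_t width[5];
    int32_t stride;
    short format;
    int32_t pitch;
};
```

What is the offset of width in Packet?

40

Entry: d at 0 (size 1, align 1) → ends 1; pad 1 to align 2 for e; e at 2 (size 2, align 2) → ends 4; b at 4 (size 4, align 4) → ends 8; c at 8 (size 1, align 1) → ends 9; pad 1 to align 2 for f; f at 10 (size 2, align 2) → ends 12; total 12 bytes, alignment 4
channels at 0 (size 2, align 2) → ends 2
pad 2 to align 4 for depth
depth at 4 (size 12, align 4) → ends 16
height at 16 (size 4, align 4) → ends 20
pad 4 to align 8 for mip_level
mip_level at 24 (size 8, align 8) → ends 32
layer at 32 (size 2, align 2) → ends 34
pad 6 to align 8 for width
width at 40 (size 40, align 8) → ends 80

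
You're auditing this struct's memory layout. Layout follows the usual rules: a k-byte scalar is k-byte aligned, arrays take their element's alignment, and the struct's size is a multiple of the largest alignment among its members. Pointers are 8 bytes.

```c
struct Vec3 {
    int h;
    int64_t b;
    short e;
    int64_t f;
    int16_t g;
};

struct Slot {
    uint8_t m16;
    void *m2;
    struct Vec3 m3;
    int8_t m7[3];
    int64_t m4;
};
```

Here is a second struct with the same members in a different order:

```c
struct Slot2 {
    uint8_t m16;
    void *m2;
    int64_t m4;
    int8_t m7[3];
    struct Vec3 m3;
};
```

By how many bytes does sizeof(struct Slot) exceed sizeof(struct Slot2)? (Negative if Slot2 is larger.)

0

Vec3: 0..4  h  (4B, 4-aligned); 4..8  -- padding (4B); 8..16  b  (8B, 8-aligned); 16..18  e  (2B, 2-aligned); 18..24  -- padding (6B); 24..32  f  (8B, 8-aligned); 32..34  g  (2B, 2-aligned); 34..40  -- tail padding (6B); sizeof = 40, alignof = 8
0..1  m16  (1B, 1-aligned)
1..8  -- padding (7B)
8..16  m2  (8B, 8-aligned)
16..56  m3  (40B, 8-aligned)
56..59  m7  (3B, 1-aligned)
59..64  -- padding (5B)
64..72  m4  (8B, 8-aligned)
sizeof = 72, alignof = 8
— Slot2 —
0..1  m16  (1B, 1-aligned)
1..8  -- padding (7B)
8..16  m2  (8B, 8-aligned)
16..24  m4  (8B, 8-aligned)
24..27  m7  (3B, 1-aligned)
27..32  -- padding (5B)
32..72  m3  (40B, 8-aligned)
sizeof = 72, alignof = 8
72 − 72 = 0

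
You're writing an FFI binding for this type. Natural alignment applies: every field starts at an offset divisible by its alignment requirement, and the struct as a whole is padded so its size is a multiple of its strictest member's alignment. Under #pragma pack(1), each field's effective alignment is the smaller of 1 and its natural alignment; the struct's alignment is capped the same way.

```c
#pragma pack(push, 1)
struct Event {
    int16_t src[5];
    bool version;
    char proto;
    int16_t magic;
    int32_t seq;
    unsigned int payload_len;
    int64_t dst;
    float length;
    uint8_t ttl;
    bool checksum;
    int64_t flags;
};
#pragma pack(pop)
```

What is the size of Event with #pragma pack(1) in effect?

44

0..10  src  (10B, 1-aligned)
10..11  version  (1B, 1-aligned)
11..12  proto  (1B, 1-aligned)
12..14  magic  (2B, 1-aligned)
14..18  seq  (4B, 1-aligned)
18..22  payload_len  (4B, 1-aligned)
22..30  dst  (8B, 1-aligned)
30..34  length  (4B, 1-aligned)
34..35  ttl  (1B, 1-aligned)
35..36  checksum  (1B, 1-aligned)
36..44  flags  (8B, 1-aligned)
sizeof = 44, alignof = 1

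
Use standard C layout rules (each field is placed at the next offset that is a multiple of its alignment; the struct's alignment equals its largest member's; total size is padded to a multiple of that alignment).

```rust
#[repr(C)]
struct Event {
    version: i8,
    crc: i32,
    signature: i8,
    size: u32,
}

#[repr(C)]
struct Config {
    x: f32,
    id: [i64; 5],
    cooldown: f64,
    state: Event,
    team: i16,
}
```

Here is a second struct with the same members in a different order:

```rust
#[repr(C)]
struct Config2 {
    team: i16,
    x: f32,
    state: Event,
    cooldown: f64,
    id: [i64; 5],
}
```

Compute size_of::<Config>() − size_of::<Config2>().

8

Event: @0: version [1B, align 1] → 1; +3 pad (align 4); @4: crc [4B, align 4] → 8; @8: signature [1B, align 1] → 9; +3 pad (align 4); @12: size [4B, align 4] → 16; size 16, align 4
@0: x [4B, align 4] → 4
+4 pad (align 8)
@8: id [40B, align 8] → 48
@48: cooldown [8B, align 8] → 56
@56: state [16B, align 4] → 72
@72: team [2B, align 2] → 74
+6 tail pad (align 8)
size 80, align 8
— Config2 —
@0: team [2B, align 2] → 2
+2 pad (align 4)
@4: x [4B, align 4] → 8
@8: state [16B, align 4] → 24
@24: cooldown [8B, align 8] → 32
@32: id [40B, align 8] → 72
size 72, align 8
80 − 72 = 8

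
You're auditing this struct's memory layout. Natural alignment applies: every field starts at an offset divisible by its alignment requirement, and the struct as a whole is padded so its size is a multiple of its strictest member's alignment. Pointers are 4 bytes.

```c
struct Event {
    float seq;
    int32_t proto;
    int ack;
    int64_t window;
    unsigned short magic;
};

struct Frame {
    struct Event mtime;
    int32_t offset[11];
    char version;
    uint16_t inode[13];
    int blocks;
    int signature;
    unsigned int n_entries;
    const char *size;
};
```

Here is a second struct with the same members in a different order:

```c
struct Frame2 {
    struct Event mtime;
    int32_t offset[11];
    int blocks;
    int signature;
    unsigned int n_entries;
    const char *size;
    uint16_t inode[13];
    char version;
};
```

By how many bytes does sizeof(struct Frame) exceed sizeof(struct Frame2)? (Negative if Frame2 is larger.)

0

Event: seq at 0 (size 4, align 4) → ends 4; proto at 4 (size 4, align 4) → ends 8; ack at 8 (size 4, align 4) → ends 12; pad 4 to align 8 for window; window at 16 (size 8, align 8) → ends 24; magic at 24 (size 2, align 2) → ends 26; tail pad 6 to reach multiple of 8; total 32 bytes, alignment 8
mtime at 0 (size 32, align 8) → ends 32
offset at 32 (size 44, align 4) → ends 76
version at 76 (size 1, align 1) → ends 77
pad 1 to align 2 for inode
inode at 78 (size 26, align 2) → ends 104
blocks at 104 (size 4, align 4) → ends 108
signature at 108 (size 4, align 4) → ends 112
n_entries at 112 (size 4, align 4) → ends 116
size at 116 (size 4, align 4) → ends 120
total 120 bytes, alignment 8
— Frame2 —
mtime at 0 (size 32, align 8) → ends 32
offset at 32 (size 44, align 4) → ends 76
blocks at 76 (size 4, align 4) → ends 80
signature at 80 (size 4, align 4) → ends 84
n_entries at 84 (size 4, align 4) → ends 88
size at 88 (size 4, align 4) → ends 92
inode at 92 (size 26, align 2) → ends 118
version at 118 (size 1, align 1) → ends 119
tail pad 1 to reach multiple of 8
total 120 bytes, alignment 8
120 − 120 = 0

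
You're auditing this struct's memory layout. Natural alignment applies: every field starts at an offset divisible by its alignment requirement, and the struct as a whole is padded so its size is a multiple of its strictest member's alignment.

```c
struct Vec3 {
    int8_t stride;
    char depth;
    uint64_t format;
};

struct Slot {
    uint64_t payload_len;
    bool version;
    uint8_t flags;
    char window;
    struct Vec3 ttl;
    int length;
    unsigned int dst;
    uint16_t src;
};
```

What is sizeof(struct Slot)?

Vec3: @0: stride [1B, align 1] → 1; @1: depth [1B, align 1] → 2; +6 pad (align 8); @8: format [8B, align 8] → 16; size 16, align 8
@0: payload_len [8B, align 8] → 8
@8: version [1B, align 1] → 9
@9: flags [1B, align 1] → 10
@10: window [1B, align 1] → 11
+5 pad (align 8)
@16: ttl [16B, align 8] → 32
@32: length [4B, align 4] → 36
@36: dst [4B, align 4] → 40
@40: src [2B, align 2] → 42
+6 tail pad (align 8)
size 48, align 8

48 bytes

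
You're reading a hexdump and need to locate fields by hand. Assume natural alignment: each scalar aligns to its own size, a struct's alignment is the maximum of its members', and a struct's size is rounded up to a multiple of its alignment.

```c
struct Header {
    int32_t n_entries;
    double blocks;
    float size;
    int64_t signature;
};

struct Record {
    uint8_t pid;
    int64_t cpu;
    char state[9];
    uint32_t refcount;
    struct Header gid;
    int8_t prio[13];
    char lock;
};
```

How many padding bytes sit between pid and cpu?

Header: @0: n_entries [4B, align 4] → 4; +4 pad (align 8); @8: blocks [8B, align 8] → 16; @16: size [4B, align 4] → 20; +4 pad (align 8); @24: signature [8B, align 8] → 32; size 32, align 8
@0: pid [1B, align 1] → 1
+7 pad (align 8)
@8: cpu [8B, align 8] → 16

7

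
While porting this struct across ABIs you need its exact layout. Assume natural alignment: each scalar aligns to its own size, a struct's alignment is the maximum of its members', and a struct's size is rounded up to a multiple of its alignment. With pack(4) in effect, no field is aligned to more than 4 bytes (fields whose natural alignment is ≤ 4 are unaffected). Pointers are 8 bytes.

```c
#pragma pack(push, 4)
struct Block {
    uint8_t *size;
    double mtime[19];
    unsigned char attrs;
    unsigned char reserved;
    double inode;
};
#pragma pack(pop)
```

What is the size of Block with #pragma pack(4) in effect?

172

0..8  size  (8B, 4-aligned)
8..160  mtime  (152B, 4-aligned)
160..161  attrs  (1B, 1-aligned)
161..162  reserved  (1B, 1-aligned)
162..164  -- padding (2B)
164..172  inode  (8B, 4-aligned)
sizeof = 172, alignof = 4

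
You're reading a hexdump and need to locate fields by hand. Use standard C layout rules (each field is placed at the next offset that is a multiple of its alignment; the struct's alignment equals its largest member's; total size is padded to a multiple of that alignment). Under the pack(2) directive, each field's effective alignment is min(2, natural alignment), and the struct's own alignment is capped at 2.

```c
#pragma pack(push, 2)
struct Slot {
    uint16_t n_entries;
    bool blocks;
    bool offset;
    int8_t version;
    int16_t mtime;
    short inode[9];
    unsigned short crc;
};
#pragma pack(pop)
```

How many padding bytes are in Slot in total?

0..2  n_entries  (2B, 2-aligned)
2..3  blocks  (1B, 1-aligned)
3..4  offset  (1B, 1-aligned)
4..5  version  (1B, 1-aligned)
5..6  -- padding (1B)
6..8  mtime  (2B, 2-aligned)
8..26  inode  (18B, 2-aligned)
26..28  crc  (2B, 2-aligned)
sizeof = 28, alignof = 2
data bytes 27, size 28 → padding 1

1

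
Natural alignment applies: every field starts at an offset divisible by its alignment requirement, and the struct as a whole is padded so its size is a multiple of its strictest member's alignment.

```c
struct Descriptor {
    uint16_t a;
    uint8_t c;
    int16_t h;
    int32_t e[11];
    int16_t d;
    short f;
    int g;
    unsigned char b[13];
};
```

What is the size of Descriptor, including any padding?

76 bytes

@0: a [2B, align 2] → 2
@2: c [1B, align 1] → 3
+1 pad (align 2)
@4: h [2B, align 2] → 6
+2 pad (align 4)
@8: e [44B, align 4] → 52
@52: d [2B, align 2] → 54
@54: f [2B, align 2] → 56
@56: g [4B, align 4] → 60
@60: b [13B, align 1] → 73
+3 tail pad (align 4)
size 76, align 4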